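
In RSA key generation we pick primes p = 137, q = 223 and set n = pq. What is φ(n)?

30192

φ(pq) = (p−1)(q−1) = 136 · 222 = 30192.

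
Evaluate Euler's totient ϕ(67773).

First factor: 67773 = 3 · 19 · 29 · 41.
φ(3) = 3 − 1 = 2.
φ(19) = 19 − 1 = 18.
φ(29) = 29 − 1 = 28.
φ(41) = 41 − 1 = 40.
Multiply: 2 · 18 · 28 · 40 = 40320.

40320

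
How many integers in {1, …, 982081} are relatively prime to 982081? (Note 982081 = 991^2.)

φ(982081) = 982081 · (1 − 1/991)
       = 982081 · 990/991 = 981090.

981090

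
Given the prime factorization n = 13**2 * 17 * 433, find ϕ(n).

1078272

φ(1244009) = 1244009 · (1 − 1/13) · (1 − 1/17) · (1 − 1/433)
       = 1244009 · 82944/95693 = 1078272.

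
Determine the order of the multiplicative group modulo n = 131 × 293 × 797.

30216160

φ(131) = 131 − 1 = 130.
φ(293) = 293 − 1 = 292.
φ(797) = 797 − 1 = 796.
Since φ is multiplicative, φ(30591251) = 130 · 292 · 796 = 30216160.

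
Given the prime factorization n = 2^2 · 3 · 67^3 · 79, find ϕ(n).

92437488

φ(2^2) = 2^2 − 2^1 = 4 − 2 = 2.
φ(3) = 3 − 1 = 2.
φ(67^3) = 67^2·(67−1) = 4489·66 = 296274.
φ(79) = 79 − 1 = 78.
Multiply: 2 · 2 · 296274 · 78 = 92437488.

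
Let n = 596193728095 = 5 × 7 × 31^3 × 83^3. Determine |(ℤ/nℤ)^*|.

390864224160

φ(5) = 5 − 1 = 4.
φ(7) = 7 − 1 = 6.
φ(31^3) = 31^3 − 31^2 = 29791 − 961 = 28830.
φ(83^3) = 83^3 − 83^2 = 571787 − 6889 = 564898.
Multiply: 4 · 6 · 28830 · 564898 = 390864224160.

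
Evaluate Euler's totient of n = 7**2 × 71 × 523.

1534680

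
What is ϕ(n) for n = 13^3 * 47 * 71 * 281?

1828444800

φ(2060120309) = 2060120309 · (1 − 1/13) · (1 − 1/47) · (1 − 1/71) · (1 − 1/281)
       = 2060120309 · 10819200/12190061 = 1828444800.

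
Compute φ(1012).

440

Prime factorization: 1012 = 2**2 * 11 * 23.
φ(1012) = 1012 · (1 − 1/2) · (1 − 1/11) · (1 − 1/23)
       = 1012 · 220/506 = 440.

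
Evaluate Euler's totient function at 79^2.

6162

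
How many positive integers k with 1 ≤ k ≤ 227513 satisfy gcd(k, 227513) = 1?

181440

First factor: 227513 = 11 × 13 × 37 × 43.
φ(227513) = 227513 · (1 − 1/11) · (1 − 1/13) · (1 − 1/37) · (1 − 1/43)
       = 227513 · 181440/227513 = 181440.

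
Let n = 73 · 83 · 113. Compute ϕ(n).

φ(684667) = 684667 · (1 − 1/73) · (1 − 1/83) · (1 − 1/113)
       = 684667 · 661248/684667 = 661248.

661248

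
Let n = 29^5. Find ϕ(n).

19803868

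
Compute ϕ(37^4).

1823508

φ(1874161) = 1874161 · (1 − 1/37)
       = 1874161 · 36/37 = 1823508.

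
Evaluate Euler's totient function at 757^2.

φ(573049) = 573049 · (1 − 1/757)
       = 573049 · 756/757 = 572292.

572292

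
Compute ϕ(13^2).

φ(13^2) = 13^2 − 13^1 = 169 − 13 = 156.

156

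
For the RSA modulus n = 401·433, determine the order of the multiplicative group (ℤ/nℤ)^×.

172800

φ(n) = (p − 1)(q − 1) = (401−1)(433−1) = 400·432 = 172800.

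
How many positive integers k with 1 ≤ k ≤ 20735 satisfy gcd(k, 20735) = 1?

13440

First factor: 20735 = 5 · 11 · 13 · 29.
φ(5) = 5 − 1 = 4.
φ(11) = 11 − 1 = 10.
φ(13) = 13 − 1 = 12.
φ(29) = 29 − 1 = 28.
Since φ is multiplicative, φ(20735) = 4 · 10 · 12 · 28 = 13440.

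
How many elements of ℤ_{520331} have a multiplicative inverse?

423360

Factor 520331: 520331 = 7**3 · 37 · 41.
φ(520331) = 520331 · (1 − 1/7) · (1 − 1/37) · (1 − 1/41)
       = 520331 · 8640/10619 = 423360.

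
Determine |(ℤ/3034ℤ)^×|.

Factor 3034: 3034 = 2 · 37 · 41.
φ(2) = 2 − 1 = 1.
φ(37) = 37 − 1 = 36.
φ(41) = 41 − 1 = 40.
Since φ is multiplicative, φ(3034) = 1 · 36 · 40 = 1440.

1440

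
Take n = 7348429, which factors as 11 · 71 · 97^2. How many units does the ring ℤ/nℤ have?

6518400

φ(7348429) = 7348429 · (1 − 1/11) · (1 − 1/71) · (1 − 1/97)
       = 7348429 · 67200/75757 = 6518400.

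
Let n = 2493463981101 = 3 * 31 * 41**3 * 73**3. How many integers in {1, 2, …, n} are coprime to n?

φ(2493463981101) = 2493463981101 · (1 − 1/3) · (1 − 1/31) · (1 − 1/41) · (1 − 1/73)
       = 2493463981101 · 172800/278349 = 1547950867200.

1547950867200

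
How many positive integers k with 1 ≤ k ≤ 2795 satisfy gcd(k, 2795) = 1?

Factor 2795: 2795 = 5 × 13 × 43.
φ(2795) = 2795 · (1 − 1/5) · (1 − 1/13) · (1 − 1/43)
       = 2795 · 2016/2795 = 2016.

2016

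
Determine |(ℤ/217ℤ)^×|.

180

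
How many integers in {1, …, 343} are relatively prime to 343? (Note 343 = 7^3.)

φ(343) = 343 · (1 − 1/7)
       = 343 · 6/7 = 294.

294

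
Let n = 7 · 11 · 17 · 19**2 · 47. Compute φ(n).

φ(22209803) = 22209803 · (1 − 1/7) · (1 − 1/11) · (1 − 1/17) · (1 − 1/19) · (1 − 1/47)
       = 22209803 · 794880/1168937 = 15102720.

15102720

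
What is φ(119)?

Factor 119: 119 = 7 * 17.
φ(119) = 119 · (1 − 1/7) · (1 − 1/17)
       = 119 · 96/119 = 96.

96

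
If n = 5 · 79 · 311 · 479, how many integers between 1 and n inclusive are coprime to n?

φ(58842755) = 58842755 · (1 − 1/5) · (1 − 1/79) · (1 − 1/311) · (1 − 1/479)
       = 58842755 · 46232160/58842755 = 46232160.

46232160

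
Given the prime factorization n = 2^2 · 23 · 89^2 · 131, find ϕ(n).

44799040

φ(95463892) = 95463892 · (1 − 1/2) · (1 − 1/23) · (1 − 1/89) · (1 − 1/131)
       = 95463892 · 251680/536314 = 44799040.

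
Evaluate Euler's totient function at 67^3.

296274

φ(300763) = 300763 · (1 − 1/67)
       = 300763 · 66/67 = 296274.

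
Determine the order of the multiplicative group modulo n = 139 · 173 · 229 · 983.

φ(139) = 139 − 1 = 138.
φ(173) = 173 − 1 = 172.
φ(229) = 229 − 1 = 228.
φ(983) = 983 − 1 = 982.
φ(5413148029) = 138 × 172 × 228 × 982 = 5314395456.

5314395456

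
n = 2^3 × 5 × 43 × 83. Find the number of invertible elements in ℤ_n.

55104

φ(142760) = 142760 · (1 − 1/2) · (1 − 1/5) · (1 − 1/43) · (1 − 1/83)
       = 142760 · 13776/35690 = 55104.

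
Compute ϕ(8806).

Factor 8806: 8806 = 2 * 7 * 17 * 37.
φ(2) = 2 − 1 = 1.
φ(7) = 7 − 1 = 6.
φ(17) = 17 − 1 = 16.
φ(37) = 37 − 1 = 36.
Multiply: 1 · 6 · 16 · 36 = 3456.

3456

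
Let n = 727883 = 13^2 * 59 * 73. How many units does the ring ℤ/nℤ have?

φ(13^2) = 13^2 − 13^1 = 169 − 13 = 156.
φ(59) = 59 − 1 = 58.
φ(73) = 73 − 1 = 72.
Multiply: 156 · 58 · 72 = 651456.

651456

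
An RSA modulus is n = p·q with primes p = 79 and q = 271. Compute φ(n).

21060

φ(79) = 79 − 1 = 78.
φ(271) = 271 − 1 = 270.
Since φ is multiplicative, φ(21409) = 78 · 270 = 21060.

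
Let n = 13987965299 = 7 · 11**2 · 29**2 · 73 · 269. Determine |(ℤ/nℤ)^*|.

10341112320

φ(7) = 7 − 1 = 6.
φ(11^2) = 11^1·(11−1) = 11·10 = 110.
φ(29^2) = 29^2 − 29^1 = 841 − 29 = 812.
φ(73) = 73 − 1 = 72.
φ(269) = 269 − 1 = 268.
φ(13987965299) = 6 × 110 × 812 × 72 × 268 = 10341112320.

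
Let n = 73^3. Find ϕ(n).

383688

φ(73^3) = 73^3 − 73^2 = 389017 − 5329 = 383688.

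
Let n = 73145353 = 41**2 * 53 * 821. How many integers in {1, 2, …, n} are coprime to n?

69929600

φ(41^2) = 41^2 − 41^1 = 1681 − 41 = 1640.
φ(53) = 53 − 1 = 52.
φ(821) = 821 − 1 = 820.
Since φ is multiplicative, φ(73145353) = 1640 · 52 · 820 = 69929600.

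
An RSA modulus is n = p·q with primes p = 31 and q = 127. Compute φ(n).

For distinct primes, φ(pq) = (p−1)(q−1) = 30 × 126 = 3780.

3780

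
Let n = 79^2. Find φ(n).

6162

φ(79^2) = 79^2 − 79^1 = 6241 − 79 = 6162.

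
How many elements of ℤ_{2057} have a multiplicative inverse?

1760

Factor 2057: 2057 = 11**2 · 17.
φ(11^2) = 11^2 − 11^1 = 121 − 11 = 110.
φ(17) = 17 − 1 = 16.
φ(2057) = 110 × 16 = 1760.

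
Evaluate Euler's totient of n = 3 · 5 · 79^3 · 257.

996962304

φ(1900665345) = 1900665345 · (1 − 1/3) · (1 − 1/5) · (1 − 1/79) · (1 − 1/257)
       = 1900665345 · 159744/304545 = 996962304.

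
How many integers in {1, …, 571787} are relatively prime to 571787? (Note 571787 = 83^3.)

564898

φ(571787) = 571787 · (1 − 1/83)
       = 571787 · 82/83 = 564898.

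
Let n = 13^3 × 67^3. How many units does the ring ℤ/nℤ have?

φ(13^3) = 13^2·(13−1) = 169·12 = 2028.
φ(67^3) = 67^2·(67−1) = 4489·66 = 296274.
φ(660776311) = 2028 × 296274 = 600843672.

600843672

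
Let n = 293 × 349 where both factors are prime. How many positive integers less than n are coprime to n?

101616

φ(n) = (p − 1)(q − 1) = (293−1)(349−1) = 292·348 = 101616.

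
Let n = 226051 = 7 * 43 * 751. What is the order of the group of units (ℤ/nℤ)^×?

189000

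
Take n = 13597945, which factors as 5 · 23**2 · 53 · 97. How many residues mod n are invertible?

φ(5) = 5 − 1 = 4.
φ(23^2) = 23^1·(23−1) = 23·22 = 506.
φ(53) = 53 − 1 = 52.
φ(97) = 97 − 1 = 96.
Since φ is multiplicative, φ(13597945) = 4 · 506 · 52 · 96 = 10103808.

10103808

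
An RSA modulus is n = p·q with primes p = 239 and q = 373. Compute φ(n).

φ(n) = (p − 1)(q − 1) = (239−1)(373−1) = 238·372 = 88536.

88536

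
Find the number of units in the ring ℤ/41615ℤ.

First factor: 41615 = 5 × 7 × 29 × 41.
φ(41615) = 41615 · (1 − 1/5) · (1 − 1/7) · (1 − 1/29) · (1 − 1/41)
       = 41615 · 26880/41615 = 26880.

26880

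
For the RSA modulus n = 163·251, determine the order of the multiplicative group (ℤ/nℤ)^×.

40500

φ(163) = 163 − 1 = 162.
φ(251) = 251 − 1 = 250.
Multiply: 162 · 250 = 40500.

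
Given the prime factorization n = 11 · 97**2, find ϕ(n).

93120

φ(11) = 11 − 1 = 10.
φ(97^2) = 97^2 − 97^1 = 9409 − 97 = 9312.
Since φ is multiplicative, φ(103499) = 10 · 9312 = 93120.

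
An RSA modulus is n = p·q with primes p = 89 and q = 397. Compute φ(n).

34848

For distinct primes, φ(pq) = (p−1)(q−1) = 88 × 396 = 34848.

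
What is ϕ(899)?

899 = 29 · 31.
φ(899) = 899 · (1 − 1/29) · (1 − 1/31)
       = 899 · 840/899 = 840.

840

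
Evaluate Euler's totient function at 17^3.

φ(4913) = 4913 · (1 − 1/17)
       = 4913 · 16/17 = 4624.

4624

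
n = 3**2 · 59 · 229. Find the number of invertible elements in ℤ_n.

φ(121599) = 121599 · (1 − 1/3) · (1 − 1/59) · (1 − 1/229)
       = 121599 · 26448/40533 = 79344.

79344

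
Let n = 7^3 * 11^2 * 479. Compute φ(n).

15458520

φ(19879937) = 19879937 · (1 − 1/7) · (1 − 1/11) · (1 − 1/479)
       = 19879937 · 28680/36883 = 15458520.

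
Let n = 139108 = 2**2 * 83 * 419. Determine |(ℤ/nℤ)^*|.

68552

φ(2^2) = 2^1·(2−1) = 2·1 = 2.
φ(83) = 83 − 1 = 82.
φ(419) = 419 − 1 = 418.
Multiply: 2 · 82 · 418 = 68552.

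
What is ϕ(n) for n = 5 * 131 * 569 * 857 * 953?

φ(5) = 5 − 1 = 4.
φ(131) = 131 − 1 = 130.
φ(569) = 569 − 1 = 568.
φ(857) = 857 − 1 = 856.
φ(953) = 953 − 1 = 952.
Since φ is multiplicative, φ(304387833095) = 4 · 130 · 568 · 856 · 952 = 240692408320.

240692408320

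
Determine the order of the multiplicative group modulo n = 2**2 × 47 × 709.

65136

φ(133292) = 133292 · (1 − 1/2) · (1 − 1/47) · (1 − 1/709)
       = 133292 · 32568/66646 = 65136.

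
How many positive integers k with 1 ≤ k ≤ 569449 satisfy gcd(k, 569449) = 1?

Prime factorization: 569449 = 17 * 19 * 41 * 43.
φ(569449) = 569449 · (1 − 1/17) · (1 − 1/19) · (1 − 1/41) · (1 − 1/43)
       = 569449 · 483840/569449 = 483840.

483840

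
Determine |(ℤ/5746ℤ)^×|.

2496

Factor 5746: 5746 = 2 × 13^2 × 17.
φ(5746) = 5746 · (1 − 1/2) · (1 − 1/13) · (1 − 1/17)
       = 5746 · 192/442 = 2496.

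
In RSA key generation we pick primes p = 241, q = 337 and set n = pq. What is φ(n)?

φ(81217) = 81217 · (1 − 1/241) · (1 − 1/337)
       = 81217 · 80640/81217 = 80640.

80640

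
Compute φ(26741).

21120

26741 = 11^2 · 13 · 17.
φ(11^2) = 11^1·(11−1) = 11·10 = 110.
φ(13) = 13 − 1 = 12.
φ(17) = 17 − 1 = 16.
φ(26741) = 110 × 12 × 16 = 21120.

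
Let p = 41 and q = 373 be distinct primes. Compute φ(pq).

14880

φ(41) = 41 − 1 = 40.
φ(373) = 373 − 1 = 372.
φ(15293) = 40 × 372 = 14880.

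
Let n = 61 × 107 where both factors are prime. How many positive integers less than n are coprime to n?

6360

φ(pq) = (p−1)(q−1) = 60 · 106 = 6360.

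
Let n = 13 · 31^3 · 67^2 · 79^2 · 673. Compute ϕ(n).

φ(7302091758483691) = 7302091758483691 · (1 − 1/13) · (1 − 1/31) · (1 − 1/67) · (1 − 1/79) · (1 − 1/673)
       = 7302091758483691 · 1245404160/1435562167 = 6334839174343680.

6334839174343680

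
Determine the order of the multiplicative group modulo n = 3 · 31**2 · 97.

178560

φ(279651) = 279651 · (1 − 1/3) · (1 − 1/31) · (1 − 1/97)
       = 279651 · 5760/9021 = 178560.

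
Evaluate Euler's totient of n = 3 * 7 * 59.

696

φ(1239) = 1239 · (1 − 1/3) · (1 − 1/7) · (1 − 1/59)
       = 1239 · 696/1239 = 696.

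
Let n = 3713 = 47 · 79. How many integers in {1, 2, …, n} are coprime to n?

φ(3713) = 3713 · (1 − 1/47) · (1 − 1/79)
       = 3713 · 3588/3713 = 3588.

3588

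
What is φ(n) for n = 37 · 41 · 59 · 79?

6514560

φ(7070737) = 7070737 · (1 − 1/37) · (1 − 1/41) · (1 − 1/59) · (1 − 1/79)
       = 7070737 · 6514560/7070737 = 6514560.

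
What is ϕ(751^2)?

563250

φ(751^2) = 751^2 − 751^1 = 564001 − 751 = 563250.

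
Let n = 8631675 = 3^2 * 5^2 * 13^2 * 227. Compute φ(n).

φ(8631675) = 8631675 · (1 − 1/3) · (1 − 1/5) · (1 − 1/13) · (1 − 1/227)
       = 8631675 · 21696/44265 = 4230720.

4230720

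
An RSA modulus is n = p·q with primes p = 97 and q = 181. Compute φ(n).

17280

φ(17557) = 17557 · (1 − 1/97) · (1 − 1/181)
       = 17557 · 17280/17557 = 17280.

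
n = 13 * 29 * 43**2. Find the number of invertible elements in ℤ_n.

φ(13) = 13 − 1 = 12.
φ(29) = 29 − 1 = 28.
φ(43^2) = 43^2 − 43^1 = 1849 − 43 = 1806.
Since φ is multiplicative, φ(697073) = 12 · 28 · 1806 = 606816.

606816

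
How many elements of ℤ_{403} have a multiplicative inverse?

360

403 = 13 × 31.
φ(403) = 403 · (1 − 1/13) · (1 − 1/31)
       = 403 · 360/403 = 360.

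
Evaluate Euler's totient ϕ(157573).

157573 = 13 × 17 × 23 × 31.
φ(13) = 13 − 1 = 12.
φ(17) = 17 − 1 = 16.
φ(23) = 23 − 1 = 22.
φ(31) = 31 − 1 = 30.
Multiply: 12 · 16 · 22 · 30 = 126720.

126720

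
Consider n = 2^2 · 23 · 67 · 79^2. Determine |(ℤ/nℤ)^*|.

17894448

φ(2^2) = 2^2 − 2^1 = 4 − 2 = 2.
φ(23) = 23 − 1 = 22.
φ(67) = 67 − 1 = 66.
φ(79^2) = 79^2 − 79^1 = 6241 − 79 = 6162.
Since φ is multiplicative, φ(38469524) = 2 · 22 · 66 · 6162 = 17894448.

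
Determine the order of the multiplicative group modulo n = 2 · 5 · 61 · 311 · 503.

37348800

φ(2) = 2 − 1 = 1.
φ(5) = 5 − 1 = 4.
φ(61) = 61 − 1 = 60.
φ(311) = 311 − 1 = 310.
φ(503) = 503 − 1 = 502.
Since φ is multiplicative, φ(95424130) = 1 · 4 · 60 · 310 · 502 = 37348800.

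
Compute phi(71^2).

4970

φ(71^2) = 71^2 − 71^1 = 5041 − 71 = 4970.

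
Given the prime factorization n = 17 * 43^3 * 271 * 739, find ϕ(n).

247586129280

φ(17) = 17 − 1 = 16.
φ(43^3) = 43^3 − 43^2 = 79507 − 1849 = 77658.
φ(271) = 271 − 1 = 270.
φ(739) = 739 − 1 = 738.
Multiply: 16 · 77658 · 270 · 738 = 247586129280.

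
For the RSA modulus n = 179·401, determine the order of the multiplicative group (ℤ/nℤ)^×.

71200

φ(n) = (p − 1)(q − 1) = (179−1)(401−1) = 178·400 = 71200.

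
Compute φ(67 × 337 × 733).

16232832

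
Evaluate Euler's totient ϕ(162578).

162578 = 2 · 13^3 · 37.
φ(162578) = 162578 · (1 − 1/2) · (1 − 1/13) · (1 − 1/37)
       = 162578 · 432/962 = 73008.

73008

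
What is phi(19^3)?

φ(19^3) = 19^2·(19−1) = 361·18 = 6498.

6498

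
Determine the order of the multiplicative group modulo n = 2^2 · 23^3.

φ(48668) = 48668 · (1 − 1/2) · (1 − 1/23)
       = 48668 · 22/46 = 23276.

23276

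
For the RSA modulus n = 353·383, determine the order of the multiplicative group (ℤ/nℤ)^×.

134464

φ(pq) = (p−1)(q−1) = 352 · 382 = 134464.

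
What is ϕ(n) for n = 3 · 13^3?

4056

φ(6591) = 6591 · (1 − 1/3) · (1 − 1/13)
       = 6591 · 24/39 = 4056.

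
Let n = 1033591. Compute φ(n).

931896

First factor: 1033591 = 13 · 43**3.
φ(1033591) = 1033591 · (1 − 1/13) · (1 − 1/43)
       = 1033591 · 504/559 = 931896.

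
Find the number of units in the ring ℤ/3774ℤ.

Factor 3774: 3774 = 2 * 3 * 17 * 37.
φ(2) = 2 − 1 = 1.
φ(3) = 3 − 1 = 2.
φ(17) = 17 − 1 = 16.
φ(37) = 37 − 1 = 36.
Since φ is multiplicative, φ(3774) = 1 · 2 · 16 · 36 = 1152.

1152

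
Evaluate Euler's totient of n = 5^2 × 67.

1320

φ(1675) = 1675 · (1 − 1/5) · (1 − 1/67)
       = 1675 · 264/335 = 1320.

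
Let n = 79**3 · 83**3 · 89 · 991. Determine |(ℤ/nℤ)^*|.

φ(24864470325831907) = 24864470325831907 · (1 − 1/79) · (1 − 1/83) · (1 − 1/89) · (1 − 1/991)
       = 24864470325831907 · 557219520/578320843 = 23957234790540480.

23957234790540480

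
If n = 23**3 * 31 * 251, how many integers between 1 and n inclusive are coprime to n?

φ(23^3) = 23^2·(23−1) = 529·22 = 11638.
φ(31) = 31 − 1 = 30.
φ(251) = 251 − 1 = 250.
φ(94671427) = 11638 × 30 × 250 = 87285000.

87285000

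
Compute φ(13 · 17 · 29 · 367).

φ(2352103) = 2352103 · (1 − 1/13) · (1 − 1/17) · (1 − 1/29) · (1 − 1/367)
       = 2352103 · 1967616/2352103 = 1967616.

1967616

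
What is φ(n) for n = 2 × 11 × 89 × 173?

φ(2) = 2 − 1 = 1.
φ(11) = 11 − 1 = 10.
φ(89) = 89 − 1 = 88.
φ(173) = 173 − 1 = 172.
φ(338734) = 1 × 10 × 88 × 172 = 151360.

151360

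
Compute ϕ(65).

48

Prime factorization: 65 = 5 * 13.
φ(65) = 65 · (1 − 1/5) · (1 − 1/13)
       = 65 · 48/65 = 48.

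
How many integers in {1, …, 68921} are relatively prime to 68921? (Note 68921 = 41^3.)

φ(41^3) = 41^3 − 41^2 = 68921 − 1681 = 67240.

67240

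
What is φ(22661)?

First factor: 22661 = 17 * 31 * 43.
φ(22661) = 22661 · (1 − 1/17) · (1 − 1/31) · (1 − 1/43)
       = 22661 · 20160/22661 = 20160.

20160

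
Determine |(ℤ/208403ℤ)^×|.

168960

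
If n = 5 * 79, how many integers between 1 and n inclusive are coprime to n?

312

φ(5) = 5 − 1 = 4.
φ(79) = 79 − 1 = 78.
Multiply: 4 · 78 = 312.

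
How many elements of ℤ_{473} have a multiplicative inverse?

420

First factor: 473 = 11 × 43.
φ(11) = 11 − 1 = 10.
φ(43) = 43 − 1 = 42.
Since φ is multiplicative, φ(473) = 10 · 42 = 420.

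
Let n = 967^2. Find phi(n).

φ(935089) = 935089 · (1 − 1/967)
       = 935089 · 966/967 = 934122.

934122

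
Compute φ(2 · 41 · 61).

2400

φ(5002) = 5002 · (1 − 1/2) · (1 − 1/41) · (1 − 1/61)
       = 5002 · 2400/5002 = 2400.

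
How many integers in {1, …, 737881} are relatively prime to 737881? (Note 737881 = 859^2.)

φ(859^2) = 859^1·(859−1) = 859·858 = 737022.

737022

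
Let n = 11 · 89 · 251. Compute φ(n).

φ(11) = 11 − 1 = 10.
φ(89) = 89 − 1 = 88.
φ(251) = 251 − 1 = 250.
Multiply: 10 · 88 · 250 = 220000.

220000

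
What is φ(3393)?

2016

Prime factorization: 3393 = 3^2 · 13 · 29.
φ(3^2) = 3^1·(3−1) = 3·2 = 6.
φ(13) = 13 − 1 = 12.
φ(29) = 29 − 1 = 28.
Since φ is multiplicative, φ(3393) = 6 · 12 · 28 = 2016.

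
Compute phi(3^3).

φ(3^3) = 3^2·(3−1) = 9·2 = 18.

18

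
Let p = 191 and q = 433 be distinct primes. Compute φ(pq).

φ(82703) = 82703 · (1 − 1/191) · (1 − 1/433)
       = 82703 · 82080/82703 = 82080.

82080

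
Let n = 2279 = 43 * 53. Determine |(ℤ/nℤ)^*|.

2184

φ(43) = 43 − 1 = 42.
φ(53) = 53 − 1 = 52.
φ(2279) = 42 × 52 = 2184.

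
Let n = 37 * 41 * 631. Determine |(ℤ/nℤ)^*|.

φ(957227) = 957227 · (1 − 1/37) · (1 − 1/41) · (1 − 1/631)
       = 957227 · 907200/957227 = 907200.

907200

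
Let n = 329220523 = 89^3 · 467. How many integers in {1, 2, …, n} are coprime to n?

φ(89^3) = 89^3 − 89^2 = 704969 − 7921 = 697048.
φ(467) = 467 − 1 = 466.
φ(329220523) = 697048 × 466 = 324824368.

324824368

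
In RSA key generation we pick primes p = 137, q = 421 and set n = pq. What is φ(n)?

φ(137) = 137 − 1 = 136.
φ(421) = 421 − 1 = 420.
φ(57677) = 136 × 420 = 57120.

57120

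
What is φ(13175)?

9600

Factor 13175: 13175 = 5^2 * 17 * 31.
φ(13175) = 13175 · (1 − 1/5) · (1 − 1/17) · (1 − 1/31)
       = 13175 · 1920/2635 = 9600.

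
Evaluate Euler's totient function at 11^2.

110

φ(11^2) = 11^2 − 11^1 = 121 − 11 = 110.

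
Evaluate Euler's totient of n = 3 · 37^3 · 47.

4534128

φ(3) = 3 − 1 = 2.
φ(37^3) = 37^2·(37−1) = 1369·36 = 49284.
φ(47) = 47 − 1 = 46.
Multiply: 2 · 49284 · 46 = 4534128.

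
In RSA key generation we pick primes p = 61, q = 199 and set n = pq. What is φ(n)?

φ(61) = 61 − 1 = 60.
φ(199) = 199 − 1 = 198.
Since φ is multiplicative, φ(12139) = 60 · 198 = 11880.

11880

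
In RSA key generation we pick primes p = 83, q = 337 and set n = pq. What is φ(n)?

27552

φ(83) = 83 − 1 = 82.
φ(337) = 337 − 1 = 336.
Since φ is multiplicative, φ(27971) = 82 · 336 = 27552.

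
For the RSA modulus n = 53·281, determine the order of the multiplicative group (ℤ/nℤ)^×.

14560

φ(53) = 53 − 1 = 52.
φ(281) = 281 − 1 = 280.
Since φ is multiplicative, φ(14893) = 52 · 280 = 14560.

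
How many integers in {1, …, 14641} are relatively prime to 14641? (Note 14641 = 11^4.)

φ(14641) = 14641 · (1 − 1/11)
       = 14641 · 10/11 = 13310.

13310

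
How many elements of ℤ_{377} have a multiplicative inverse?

Prime factorization: 377 = 13 * 29.
φ(377) = 377 · (1 − 1/13) · (1 − 1/29)
       = 377 · 336/377 = 336.

336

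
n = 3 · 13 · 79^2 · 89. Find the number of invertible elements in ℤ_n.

φ(21662511) = 21662511 · (1 − 1/3) · (1 − 1/13) · (1 − 1/79) · (1 − 1/89)
       = 21662511 · 164736/274209 = 13014144.

13014144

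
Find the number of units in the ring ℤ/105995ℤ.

75264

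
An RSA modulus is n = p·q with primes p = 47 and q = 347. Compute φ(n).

φ(16309) = 16309 · (1 − 1/47) · (1 − 1/347)
       = 16309 · 15916/16309 = 15916.

15916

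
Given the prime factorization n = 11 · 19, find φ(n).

180

φ(11) = 11 − 1 = 10.
φ(19) = 19 − 1 = 18.
φ(209) = 10 × 18 = 180.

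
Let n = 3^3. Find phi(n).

φ(27) = 27 · (1 − 1/3)
       = 27 · 2/3 = 18.

18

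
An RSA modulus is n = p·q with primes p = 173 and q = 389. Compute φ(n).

φ(173) = 173 − 1 = 172.
φ(389) = 389 − 1 = 388.
φ(67297) = 172 × 388 = 66736.

66736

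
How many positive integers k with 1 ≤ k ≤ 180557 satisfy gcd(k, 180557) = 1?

145152

180557 = 13 · 17 · 19 · 43.
φ(180557) = 180557 · (1 − 1/13) · (1 − 1/17) · (1 − 1/19) · (1 − 1/43)
       = 180557 · 145152/180557 = 145152.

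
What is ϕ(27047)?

24192

First factor: 27047 = 17 * 37 * 43.
φ(17) = 17 − 1 = 16.
φ(37) = 37 − 1 = 36.
φ(43) = 43 − 1 = 42.
Multiply: 16 · 36 · 42 = 24192.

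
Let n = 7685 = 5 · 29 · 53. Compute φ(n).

φ(7685) = 7685 · (1 − 1/5) · (1 − 1/29) · (1 − 1/53)
       = 7685 · 5824/7685 = 5824.

5824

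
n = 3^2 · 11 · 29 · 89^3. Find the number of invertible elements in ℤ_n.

1171040640

φ(2023965999) = 2023965999 · (1 − 1/3) · (1 − 1/11) · (1 − 1/29) · (1 − 1/89)
       = 2023965999 · 49280/85173 = 1171040640.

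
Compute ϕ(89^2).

φ(89^2) = 89^1·(89−1) = 89·88 = 7832.

7832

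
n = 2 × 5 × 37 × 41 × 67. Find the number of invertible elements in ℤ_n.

φ(1016390) = 1016390 · (1 − 1/2) · (1 − 1/5) · (1 − 1/37) · (1 − 1/41) · (1 − 1/67)
       = 1016390 · 380160/1016390 = 380160.

380160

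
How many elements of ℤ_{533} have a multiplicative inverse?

First factor: 533 = 13 × 41.
φ(533) = 533 · (1 − 1/13) · (1 − 1/41)
       = 533 · 480/533 = 480.

480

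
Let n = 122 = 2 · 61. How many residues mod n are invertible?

60

φ(122) = 122 · (1 − 1/2) · (1 − 1/61)
       = 122 · 60/122 = 60.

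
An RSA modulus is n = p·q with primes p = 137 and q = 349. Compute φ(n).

φ(n) = (p − 1)(q − 1) = (137−1)(349−1) = 136·348 = 47328.

47328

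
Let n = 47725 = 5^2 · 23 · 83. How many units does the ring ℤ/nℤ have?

φ(47725) = 47725 · (1 − 1/5) · (1 − 1/23) · (1 − 1/83)
       = 47725 · 7216/9545 = 36080.

36080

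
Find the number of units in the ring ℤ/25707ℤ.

14400

25707 = 3 * 11 * 19 * 41.
φ(3) = 3 − 1 = 2.
φ(11) = 11 − 1 = 10.
φ(19) = 19 − 1 = 18.
φ(41) = 41 − 1 = 40.
Multiply: 2 · 10 · 18 · 40 = 14400.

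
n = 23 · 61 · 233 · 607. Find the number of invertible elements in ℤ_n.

φ(198427693) = 198427693 · (1 − 1/23) · (1 − 1/61) · (1 − 1/233) · (1 − 1/607)
       = 198427693 · 185581440/198427693 = 185581440.

185581440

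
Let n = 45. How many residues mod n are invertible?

24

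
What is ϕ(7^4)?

φ(2401) = 2401 · (1 − 1/7)
       = 2401 · 6/7 = 2058.

2058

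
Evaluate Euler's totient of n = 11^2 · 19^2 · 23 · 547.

φ(549550661) = 549550661 · (1 − 1/11) · (1 − 1/19) · (1 − 1/23) · (1 − 1/547)
       = 549550661 · 2162160/2629429 = 451891440.

451891440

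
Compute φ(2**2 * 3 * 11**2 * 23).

φ(2^2) = 2^1·(2−1) = 2·1 = 2.
φ(3) = 3 − 1 = 2.
φ(11^2) = 11^1·(11−1) = 11·10 = 110.
φ(23) = 23 − 1 = 22.
Since φ is multiplicative, φ(33396) = 2 · 2 · 110 · 22 = 9680.

9680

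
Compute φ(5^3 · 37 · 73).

259200

φ(5^3) = 5^2·(5−1) = 25·4 = 100.
φ(37) = 37 − 1 = 36.
φ(73) = 73 − 1 = 72.
Since φ is multiplicative, φ(337625) = 100 · 36 · 72 = 259200.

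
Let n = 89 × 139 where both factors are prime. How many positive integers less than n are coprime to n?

φ(pq) = (p−1)(q−1) = 88 · 138 = 12144.

12144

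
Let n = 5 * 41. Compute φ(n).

160

φ(205) = 205 · (1 − 1/5) · (1 − 1/41)
       = 205 · 160/205 = 160.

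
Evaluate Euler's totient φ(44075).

33600

Factor 44075: 44075 = 5^2 × 41 × 43.
φ(44075) = 44075 · (1 − 1/5) · (1 − 1/41) · (1 − 1/43)
       = 44075 · 6720/8815 = 33600.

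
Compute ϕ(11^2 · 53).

5720

φ(6413) = 6413 · (1 − 1/11) · (1 − 1/53)
       = 6413 · 520/583 = 5720.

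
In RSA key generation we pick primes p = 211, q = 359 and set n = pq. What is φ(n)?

75180

φ(211) = 211 − 1 = 210.
φ(359) = 359 − 1 = 358.
Multiply: 210 · 358 = 75180.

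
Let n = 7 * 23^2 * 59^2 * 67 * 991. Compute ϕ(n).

φ(7) = 7 − 1 = 6.
φ(23^2) = 23^2 − 23^1 = 529 − 23 = 506.
φ(59^2) = 59^1·(59−1) = 59·58 = 3422.
φ(67) = 67 − 1 = 66.
φ(991) = 991 − 1 = 990.
φ(855866824771) = 6 × 506 × 3422 × 66 × 990 = 678829805280.

678829805280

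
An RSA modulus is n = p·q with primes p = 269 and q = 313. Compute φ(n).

φ(n) = (p − 1)(q − 1) = (269−1)(313−1) = 268·312 = 83616.

83616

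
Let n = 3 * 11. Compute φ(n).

20

φ(33) = 33 · (1 − 1/3) · (1 − 1/11)
       = 33 · 20/33 = 20.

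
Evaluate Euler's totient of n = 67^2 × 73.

φ(327697) = 327697 · (1 − 1/67) · (1 − 1/73)
       = 327697 · 4752/4891 = 318384.

318384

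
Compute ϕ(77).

First factor: 77 = 7 · 11.
φ(7) = 7 − 1 = 6.
φ(11) = 11 − 1 = 10.
φ(77) = 6 × 10 = 60.

60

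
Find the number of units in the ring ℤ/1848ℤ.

Factor 1848: 1848 = 2^3 · 3 · 7 · 11.
φ(1848) = 1848 · (1 − 1/2) · (1 − 1/3) · (1 − 1/7) · (1 − 1/11)
       = 1848 · 120/462 = 480.

480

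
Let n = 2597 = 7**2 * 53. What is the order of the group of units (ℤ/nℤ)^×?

2184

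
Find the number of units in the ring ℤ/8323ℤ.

Factor 8323: 8323 = 7 · 29 · 41.
φ(8323) = 8323 · (1 − 1/7) · (1 − 1/29) · (1 − 1/41)
       = 8323 · 6720/8323 = 6720.

6720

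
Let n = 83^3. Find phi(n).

564898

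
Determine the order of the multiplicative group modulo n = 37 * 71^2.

φ(37) = 37 − 1 = 36.
φ(71^2) = 71^2 − 71^1 = 5041 − 71 = 4970.
Since φ is multiplicative, φ(186517) = 36 · 4970 = 178920.

178920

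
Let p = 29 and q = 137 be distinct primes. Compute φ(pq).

3808

φ(pq) = (p−1)(q−1) = 28 · 136 = 3808.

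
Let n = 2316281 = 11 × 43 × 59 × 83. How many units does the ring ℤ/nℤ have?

1997520

φ(11) = 11 − 1 = 10.
φ(43) = 43 − 1 = 42.
φ(59) = 59 − 1 = 58.
φ(83) = 83 − 1 = 82.
Since φ is multiplicative, φ(2316281) = 10 · 42 · 58 · 82 = 1997520.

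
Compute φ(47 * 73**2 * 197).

47388096

φ(49341211) = 49341211 · (1 − 1/47) · (1 − 1/73) · (1 − 1/197)
       = 49341211 · 649152/675907 = 47388096.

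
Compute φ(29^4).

φ(29^4) = 29^3·(29−1) = 24389·28 = 682892.

682892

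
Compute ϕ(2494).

1176

First factor: 2494 = 2 * 29 * 43.
φ(2494) = 2494 · (1 − 1/2) · (1 − 1/29) · (1 − 1/43)
       = 2494 · 1176/2494 = 1176.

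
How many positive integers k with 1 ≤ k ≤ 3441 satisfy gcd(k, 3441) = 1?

2160

Factor 3441: 3441 = 3 · 31 · 37.
φ(3441) = 3441 · (1 − 1/3) · (1 − 1/31) · (1 − 1/37)
       = 3441 · 2160/3441 = 2160.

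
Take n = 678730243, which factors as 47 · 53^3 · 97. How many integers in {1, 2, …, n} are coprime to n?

645036288

φ(47) = 47 − 1 = 46.
φ(53^3) = 53^3 − 53^2 = 148877 − 2809 = 146068.
φ(97) = 97 − 1 = 96.
φ(678730243) = 46 × 146068 × 96 = 645036288.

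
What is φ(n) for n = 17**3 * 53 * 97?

23083008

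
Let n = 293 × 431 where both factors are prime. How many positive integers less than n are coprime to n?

125560

φ(n) = (p − 1)(q − 1) = (293−1)(431−1) = 292·430 = 125560.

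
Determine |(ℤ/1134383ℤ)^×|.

Prime factorization: 1134383 = 23 × 31 × 37 × 43.
φ(23) = 23 − 1 = 22.
φ(31) = 31 − 1 = 30.
φ(37) = 37 − 1 = 36.
φ(43) = 43 − 1 = 42.
φ(1134383) = 22 × 30 × 36 × 42 = 997920.

997920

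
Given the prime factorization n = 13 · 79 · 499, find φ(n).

φ(512473) = 512473 · (1 − 1/13) · (1 − 1/79) · (1 − 1/499)
       = 512473 · 466128/512473 = 466128.

466128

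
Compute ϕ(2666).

First factor: 2666 = 2 · 31 · 43.
φ(2) = 2 − 1 = 1.
φ(31) = 31 − 1 = 30.
φ(43) = 43 − 1 = 42.
φ(2666) = 1 × 30 × 42 = 1260.

1260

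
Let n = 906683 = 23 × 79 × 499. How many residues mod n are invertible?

854568

φ(906683) = 906683 · (1 − 1/23) · (1 − 1/79) · (1 − 1/499)
       = 906683 · 854568/906683 = 854568.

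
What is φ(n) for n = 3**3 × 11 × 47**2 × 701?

272412000

φ(3^3) = 3^3 − 3^2 = 27 − 9 = 18.
φ(11) = 11 − 1 = 10.
φ(47^2) = 47^1·(47−1) = 47·46 = 2162.
φ(701) = 701 − 1 = 700.
Multiply: 18 · 10 · 2162 · 700 = 272412000.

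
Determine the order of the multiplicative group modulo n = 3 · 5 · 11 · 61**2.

292800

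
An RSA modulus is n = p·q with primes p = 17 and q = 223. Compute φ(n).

φ(pq) = (p−1)(q−1) = 16 · 222 = 3552.

3552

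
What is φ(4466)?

1680

Prime factorization: 4466 = 2 × 7 × 11 × 29.
φ(2) = 2 − 1 = 1.
φ(7) = 7 − 1 = 6.
φ(11) = 11 − 1 = 10.
φ(29) = 29 − 1 = 28.
Multiply: 1 · 6 · 10 · 28 = 1680.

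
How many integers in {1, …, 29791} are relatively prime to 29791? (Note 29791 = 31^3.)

φ(31^3) = 31^2·(31−1) = 961·30 = 28830.

28830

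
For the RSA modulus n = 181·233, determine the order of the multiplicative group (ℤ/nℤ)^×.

41760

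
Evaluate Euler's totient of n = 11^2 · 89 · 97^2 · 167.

14963266560

φ(16921362007) = 16921362007 · (1 − 1/11) · (1 − 1/89) · (1 − 1/97) · (1 − 1/167)
       = 16921362007 · 14023680/15858821 = 14963266560.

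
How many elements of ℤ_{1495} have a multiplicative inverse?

Factor 1495: 1495 = 5 * 13 * 23.
φ(5) = 5 − 1 = 4.
φ(13) = 13 − 1 = 12.
φ(23) = 23 − 1 = 22.
Since φ is multiplicative, φ(1495) = 4 · 12 · 22 = 1056.

1056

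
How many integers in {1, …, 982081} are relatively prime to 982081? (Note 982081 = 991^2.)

981090

φ(982081) = 982081 · (1 − 1/991)
       = 982081 · 990/991 = 981090.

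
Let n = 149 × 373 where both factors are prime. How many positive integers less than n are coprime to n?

55056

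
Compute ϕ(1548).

504

Prime factorization: 1548 = 2^2 · 3^2 · 43.
φ(1548) = 1548 · (1 − 1/2) · (1 − 1/3) · (1 − 1/43)
       = 1548 · 84/258 = 504.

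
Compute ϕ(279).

Prime factorization: 279 = 3^2 · 31.
φ(279) = 279 · (1 − 1/3) · (1 − 1/31)
       = 279 · 60/93 = 180.

180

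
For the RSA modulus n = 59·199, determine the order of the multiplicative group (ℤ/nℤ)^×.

φ(n) = (p − 1)(q − 1) = (59−1)(199−1) = 58·198 = 11484.

11484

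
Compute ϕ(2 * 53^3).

φ(2) = 2 − 1 = 1.
φ(53^3) = 53^2·(53−1) = 2809·52 = 146068.
φ(297754) = 1 × 146068 = 146068.

146068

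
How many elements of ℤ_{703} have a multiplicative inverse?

648

First factor: 703 = 19 · 37.
φ(19) = 19 − 1 = 18.
φ(37) = 37 − 1 = 36.
φ(703) = 18 × 36 = 648.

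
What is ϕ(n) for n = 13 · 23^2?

φ(13) = 13 − 1 = 12.
φ(23^2) = 23^1·(23−1) = 23·22 = 506.
φ(6877) = 12 × 506 = 6072.

6072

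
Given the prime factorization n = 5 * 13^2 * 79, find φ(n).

φ(66755) = 66755 · (1 − 1/5) · (1 − 1/13) · (1 − 1/79)
       = 66755 · 3744/5135 = 48672.

48672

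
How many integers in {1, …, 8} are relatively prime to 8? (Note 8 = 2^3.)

φ(8) = 8 · (1 − 1/2)
       = 8 · 1/2 = 4.

4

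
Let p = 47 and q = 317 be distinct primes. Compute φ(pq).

14536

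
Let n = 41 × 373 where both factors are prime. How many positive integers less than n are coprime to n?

14880

φ(15293) = 15293 · (1 − 1/41) · (1 − 1/373)
       = 15293 · 14880/15293 = 14880.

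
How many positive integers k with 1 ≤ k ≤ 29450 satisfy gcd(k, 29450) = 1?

10800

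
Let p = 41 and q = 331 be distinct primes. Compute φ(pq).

13200

φ(13571) = 13571 · (1 − 1/41) · (1 − 1/331)
       = 13571 · 13200/13571 = 13200.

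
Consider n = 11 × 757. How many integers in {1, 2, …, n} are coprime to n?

φ(8327) = 8327 · (1 − 1/11) · (1 − 1/757)
       = 8327 · 7560/8327 = 7560.

7560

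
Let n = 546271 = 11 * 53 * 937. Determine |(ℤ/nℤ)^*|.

486720

φ(11) = 11 − 1 = 10.
φ(53) = 53 − 1 = 52.
φ(937) = 937 − 1 = 936.
Multiply: 10 · 52 · 936 = 486720.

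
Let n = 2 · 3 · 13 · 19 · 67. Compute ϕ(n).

28512

φ(2) = 2 − 1 = 1.
φ(3) = 3 − 1 = 2.
φ(13) = 13 − 1 = 12.
φ(19) = 19 − 1 = 18.
φ(67) = 67 − 1 = 66.
φ(99294) = 1 × 2 × 12 × 18 × 66 = 28512.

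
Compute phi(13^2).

156

φ(169) = 169 · (1 − 1/13)
       = 169 · 12/13 = 156.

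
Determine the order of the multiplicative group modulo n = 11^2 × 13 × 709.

φ(11^2) = 11^1·(11−1) = 11·10 = 110.
φ(13) = 13 − 1 = 12.
φ(709) = 709 − 1 = 708.
Since φ is multiplicative, φ(1115257) = 110 · 12 · 708 = 934560.

934560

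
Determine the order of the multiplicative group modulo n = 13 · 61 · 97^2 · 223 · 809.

1202651504640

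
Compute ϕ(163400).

60480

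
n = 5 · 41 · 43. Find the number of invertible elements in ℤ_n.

6720

φ(5) = 5 − 1 = 4.
φ(41) = 41 − 1 = 40.
φ(43) = 43 − 1 = 42.
Since φ is multiplicative, φ(8815) = 4 · 40 · 42 = 6720.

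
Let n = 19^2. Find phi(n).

φ(19^2) = 19^1·(19−1) = 19·18 = 342.

342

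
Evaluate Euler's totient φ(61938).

19440

Factor 61938: 61938 = 2 · 3^3 · 31 · 37.
φ(2) = 2 − 1 = 1.
φ(3^3) = 3^3 − 3^2 = 27 − 9 = 18.
φ(31) = 31 − 1 = 30.
φ(37) = 37 − 1 = 36.
Since φ is multiplicative, φ(61938) = 1 · 18 · 30 · 36 = 19440.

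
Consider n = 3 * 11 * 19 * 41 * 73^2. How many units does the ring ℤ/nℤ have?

75686400

φ(136992603) = 136992603 · (1 − 1/3) · (1 − 1/11) · (1 − 1/19) · (1 − 1/41) · (1 − 1/73)
       = 136992603 · 1036800/1876611 = 75686400.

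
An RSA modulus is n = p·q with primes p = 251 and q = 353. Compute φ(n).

88000

φ(251) = 251 − 1 = 250.
φ(353) = 353 − 1 = 352.
Multiply: 250 · 352 = 88000.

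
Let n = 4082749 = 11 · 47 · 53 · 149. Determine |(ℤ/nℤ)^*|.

φ(4082749) = 4082749 · (1 − 1/11) · (1 − 1/47) · (1 − 1/53) · (1 − 1/149)
       = 4082749 · 3540160/4082749 = 3540160.

3540160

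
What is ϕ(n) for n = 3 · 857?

1712

φ(2571) = 2571 · (1 − 1/3) · (1 − 1/857)
       = 2571 · 1712/2571 = 1712.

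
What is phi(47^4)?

φ(47^4) = 47^3·(47−1) = 103823·46 = 4775858.

4775858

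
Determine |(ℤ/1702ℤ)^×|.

Prime factorization: 1702 = 2 * 23 * 37.
φ(1702) = 1702 · (1 − 1/2) · (1 − 1/23) · (1 − 1/37)
       = 1702 · 792/1702 = 792.

792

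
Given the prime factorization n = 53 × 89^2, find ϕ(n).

φ(419813) = 419813 · (1 − 1/53) · (1 − 1/89)
       = 419813 · 4576/4717 = 407264.

407264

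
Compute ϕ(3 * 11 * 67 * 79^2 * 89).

715777920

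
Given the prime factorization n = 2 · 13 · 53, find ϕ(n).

φ(2) = 2 − 1 = 1.
φ(13) = 13 − 1 = 12.
φ(53) = 53 − 1 = 52.
Multiply: 1 · 12 · 52 = 624.

624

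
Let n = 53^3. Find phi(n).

146068

φ(53^3) = 53^2·(53−1) = 2809·52 = 146068.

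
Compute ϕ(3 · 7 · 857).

φ(17997) = 17997 · (1 − 1/3) · (1 − 1/7) · (1 − 1/857)
       = 17997 · 10272/17997 = 10272.

10272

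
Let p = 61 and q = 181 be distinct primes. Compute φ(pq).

φ(11041) = 11041 · (1 − 1/61) · (1 − 1/181)
       = 11041 · 10800/11041 = 10800.

10800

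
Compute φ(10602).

3240

Prime factorization: 10602 = 2 · 3^2 · 19 · 31.
φ(2) = 2 − 1 = 1.
φ(3^2) = 3^1·(3−1) = 3·2 = 6.
φ(19) = 19 − 1 = 18.
φ(31) = 31 − 1 = 30.
Multiply: 1 · 6 · 18 · 30 = 3240.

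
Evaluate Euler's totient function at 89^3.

697048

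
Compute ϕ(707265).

336960

First factor: 707265 = 3**3 * 5 * 13**2 * 31.
φ(707265) = 707265 · (1 − 1/3) · (1 − 1/5) · (1 − 1/13) · (1 − 1/31)
       = 707265 · 2880/6045 = 336960.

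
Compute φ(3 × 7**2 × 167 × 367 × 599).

3051895392

φ(3) = 3 − 1 = 2.
φ(7^2) = 7^2 − 7^1 = 49 − 7 = 42.
φ(167) = 167 − 1 = 166.
φ(367) = 367 − 1 = 366.
φ(599) = 599 − 1 = 598.
Multiply: 2 · 42 · 166 · 366 · 598 = 3051895392.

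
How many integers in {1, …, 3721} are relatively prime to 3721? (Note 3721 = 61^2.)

φ(3721) = 3721 · (1 − 1/61)
       = 3721 · 60/61 = 3660.

3660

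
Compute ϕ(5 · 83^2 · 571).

15517680

φ(19668095) = 19668095 · (1 − 1/5) · (1 − 1/83) · (1 − 1/571)
       = 19668095 · 186960/236965 = 15517680.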